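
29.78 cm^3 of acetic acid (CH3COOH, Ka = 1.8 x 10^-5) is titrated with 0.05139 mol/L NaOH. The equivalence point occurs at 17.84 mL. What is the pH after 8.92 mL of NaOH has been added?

8.92 mL is exactly half the equivalence volume (17.84/2), i.e. the half-equivalence point.
There, n(HA) = n(A^-), so pH = pKa = -log(1.8 x 10^-5) = 4.74.

4.74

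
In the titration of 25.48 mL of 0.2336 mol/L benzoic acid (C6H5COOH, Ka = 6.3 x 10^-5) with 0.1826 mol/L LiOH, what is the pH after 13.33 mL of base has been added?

4.04

Initial n(C6H5COOH) = 0.2336 x 0.02548 = 0.005952 mol.
n(LiOH) added = 0.1826 x 0.01333 = 0.002434 mol, converting that many moles of C6H5COOH to C6H5COO-.
Remaining n(C6H5COOH) = 0.003518 mol; n(C6H5COO-) = 0.002434 mol.
By Henderson-Hasselbalch, pH = pKa + log([A^-]/[HA]) = 4.20 + log(0.002434/0.003518) = 4.20 + (-0.16) = 4.04.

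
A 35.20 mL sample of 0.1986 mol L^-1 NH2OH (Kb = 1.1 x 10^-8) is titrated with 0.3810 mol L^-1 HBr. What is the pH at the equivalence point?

3.46

n(NH2OH) = 0.1986 x 0.03520 = 0.006991 mol; V(HBr) at equivalence = 0.006991/0.3810 = 0.01835 L.
At equivalence the base is fully converted to NH3OH+; total volume = 0.05355 L, so [NH3OH+] = 0.006991/0.05355 = 0.1305 M.
Ka(NH3OH+) = Kw/Kb = 1.0e-14 / 1.1 x 10^-8 = 9.09e-7.
[H^+] = sqrt(Ka x [NH3OH+]) = sqrt(9.09e-7 x 0.1305) = 0.000345 M.
pH = -log(0.000345) = 3.46.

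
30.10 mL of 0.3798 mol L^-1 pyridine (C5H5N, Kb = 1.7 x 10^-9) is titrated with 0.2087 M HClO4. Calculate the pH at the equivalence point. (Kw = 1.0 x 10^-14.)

3.05

n(C5H5N) = 0.3798 x 0.03010 = 0.01143 mol; V(HClO4) at equivalence = 0.01143/0.2087 = 0.05478 L.
At equivalence the base is fully converted to C5H5NH+; total volume = 0.08488 L, so [C5H5NH+] = 0.01143/0.08488 = 0.1347 M.
Ka(C5H5NH+) = Kw/Kb = 1.0e-14 / 1.7 x 10^-9 = 5.88e-6.
[H^+] = sqrt(Ka x [C5H5NH+]) = sqrt(5.88e-6 x 0.1347) = 0.000890 M.
pH = -log(0.000890) = 3.05.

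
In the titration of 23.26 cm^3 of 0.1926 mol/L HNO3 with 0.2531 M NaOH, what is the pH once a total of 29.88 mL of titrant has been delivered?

n(acid) = 0.1926 x 0.02326 = 0.004480 mol; n(NaOH) added = 0.2531 x 0.02988 = 0.007563 mol.
Base is in excess by 0.007563 - 0.004480 = 0.003083 mol in a total volume of 0.05314 L.
[OH^-] = 0.003083/0.05314 = 0.05801 M, so pOH = 1.24 and pH = 14.00 - 1.24 = 12.76.

12.76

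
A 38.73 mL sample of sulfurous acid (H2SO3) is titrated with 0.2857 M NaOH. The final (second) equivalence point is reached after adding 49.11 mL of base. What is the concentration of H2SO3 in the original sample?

n(NaOH) = 0.2857 x 0.04911 = 0.01403 mol.
At the final (second) equivalence point, 2 mol OH^- react per mol H2SO3, so n(H2SO3) = 0.01403 / 2 = 0.007015 mol.
[H2SO3] = 0.007015 / 0.03873 L = 0.181 M.

0.181 M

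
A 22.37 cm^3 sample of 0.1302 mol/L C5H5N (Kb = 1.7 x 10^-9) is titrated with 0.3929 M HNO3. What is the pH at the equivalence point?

3.12

n(C5H5N) = 0.1302 x 0.02237 = 0.002913 mol; V(HNO3) at equivalence = 0.002913/0.3929 = 0.007413 L.
At equivalence the base is fully converted to C5H5NH+; total volume = 0.02978 L, so [C5H5NH+] = 0.002913/0.02978 = 0.09779 M.
Ka(C5H5NH+) = Kw/Kb = 1.0e-14 / 1.7 x 10^-9 = 5.88e-6.
[H^+] = sqrt(Ka x [C5H5NH+]) = sqrt(5.88e-6 x 0.09779) = 0.000758 M.
pH = -log(0.000758) = 3.12.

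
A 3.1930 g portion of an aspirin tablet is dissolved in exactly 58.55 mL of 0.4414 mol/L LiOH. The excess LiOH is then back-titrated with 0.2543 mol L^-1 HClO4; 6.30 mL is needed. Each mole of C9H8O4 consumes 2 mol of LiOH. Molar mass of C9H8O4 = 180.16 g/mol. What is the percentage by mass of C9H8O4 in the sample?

68.4%

Total n(LiOH) added = 0.4414 x 0.05855 = 0.02584 mol.
n(HClO4) used = 0.2543 x 0.006300 = 0.001602 mol, which equals the excess n(LiOH).
So n(LiOH) consumed by the sample = 0.02584 - 0.001602 = 0.02424 mol.
n(C9H8O4) = 0.02424 / 2 = 0.01212 mol.
mass C9H8O4 = 0.01212 x 180.16 = 2.184 g, so %C9H8O4 = 2.184/3.1930 x 100 = 68.4%.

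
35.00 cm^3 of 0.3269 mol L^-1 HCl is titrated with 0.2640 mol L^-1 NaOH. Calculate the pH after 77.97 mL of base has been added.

n(acid) = 0.3269 x 0.03500 = 0.01144 mol; n(NaOH) added = 0.2640 x 0.07797 = 0.02058 mol.
Base is in excess by 0.02058 - 0.01144 = 0.009143 mol in a total volume of 0.1130 L.
[OH^-] = 0.009143/0.1130 = 0.08093 M, so pOH = 1.09 and pH = 14.00 - 1.09 = 12.91.

12.91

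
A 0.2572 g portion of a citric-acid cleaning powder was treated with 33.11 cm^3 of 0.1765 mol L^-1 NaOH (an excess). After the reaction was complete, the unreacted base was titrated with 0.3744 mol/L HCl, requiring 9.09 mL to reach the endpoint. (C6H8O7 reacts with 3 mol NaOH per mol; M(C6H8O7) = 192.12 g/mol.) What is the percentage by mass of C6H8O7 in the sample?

Total n(NaOH) added = 0.1765 x 0.03311 = 0.005844 mol.
n(HCl) used = 0.3744 x 0.009090 = 0.003403 mol, which equals the excess n(NaOH).
So n(NaOH) consumed by the sample = 0.005844 - 0.003403 = 0.002441 mol.
n(C6H8O7) = 0.002441 / 3 = 0.0008135 mol.
mass C6H8O7 = 0.0008135 x 192.12 = 0.1563 g, so %C6H8O7 = 0.1563/0.2572 x 100 = 60.8%.

60.8%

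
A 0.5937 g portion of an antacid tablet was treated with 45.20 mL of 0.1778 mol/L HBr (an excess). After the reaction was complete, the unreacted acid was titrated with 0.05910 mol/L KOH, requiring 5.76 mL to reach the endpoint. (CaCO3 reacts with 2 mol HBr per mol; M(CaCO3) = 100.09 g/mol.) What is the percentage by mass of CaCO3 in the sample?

64.9%

Total n(HBr) added = 0.1778 x 0.04520 = 0.008037 mol.
n(KOH) used = 0.05910 x 0.005760 = 0.0003404 mol, which equals the excess n(HBr).
So n(HBr) consumed by the sample = 0.008037 - 0.0003404 = 0.007696 mol.
n(CaCO3) = 0.007696 / 2 = 0.003848 mol.
mass CaCO3 = 0.003848 x 100.09 = 0.3852 g, so %CaCO3 = 0.3852/0.5937 x 100 = 64.9%.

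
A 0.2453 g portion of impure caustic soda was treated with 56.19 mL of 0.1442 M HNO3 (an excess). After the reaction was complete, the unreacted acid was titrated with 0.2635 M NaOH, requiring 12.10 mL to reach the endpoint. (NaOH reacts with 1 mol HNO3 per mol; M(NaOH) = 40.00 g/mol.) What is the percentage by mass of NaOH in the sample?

Total n(HNO3) added = 0.1442 x 0.05619 = 0.008103 mol.
n(NaOH) used = 0.2635 x 0.01210 = 0.003188 mol, which equals the excess n(HNO3).
So n(HNO3) consumed by the sample = 0.008103 - 0.003188 = 0.004914 mol.
n(NaOH) = 0.004914 / 1 = 0.004914 mol.
mass NaOH = 0.004914 x 40.00 = 0.1966 g, so %NaOH = 0.1966/0.2453 x 100 = 80.1%.

80.1%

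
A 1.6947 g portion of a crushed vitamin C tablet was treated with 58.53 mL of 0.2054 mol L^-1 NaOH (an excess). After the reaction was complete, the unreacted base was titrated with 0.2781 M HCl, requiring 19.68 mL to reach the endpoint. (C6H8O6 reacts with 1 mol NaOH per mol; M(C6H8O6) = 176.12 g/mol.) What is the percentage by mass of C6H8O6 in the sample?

Total n(NaOH) added = 0.2054 x 0.05853 = 0.01202 mol.
n(HCl) used = 0.2781 x 0.01968 = 0.005473 mol, which equals the excess n(NaOH).
So n(NaOH) consumed by the sample = 0.01202 - 0.005473 = 0.006549 mol.
n(C6H8O6) = 0.006549 / 1 = 0.006549 mol.
mass C6H8O6 = 0.006549 x 176.12 = 1.153 g, so %C6H8O6 = 1.153/1.6947 x 100 = 68.1%.

68.1%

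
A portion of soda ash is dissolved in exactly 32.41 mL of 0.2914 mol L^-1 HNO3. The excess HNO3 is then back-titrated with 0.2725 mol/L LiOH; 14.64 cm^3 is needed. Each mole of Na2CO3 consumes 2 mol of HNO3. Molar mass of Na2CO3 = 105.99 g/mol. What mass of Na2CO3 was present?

Total n(HNO3) added = 0.2914 x 0.03241 = 0.009444 mol.
n(LiOH) used = 0.2725 x 0.01464 = 0.003989 mol, which equals the excess n(HNO3).
So n(HNO3) consumed by the sample = 0.009444 - 0.003989 = 0.005455 mol.
n(Na2CO3) = 0.005455 / 2 = 0.002727 mol.
mass = 0.002727 mol x 105.99 g/mol = 0.289 g.

0.289 g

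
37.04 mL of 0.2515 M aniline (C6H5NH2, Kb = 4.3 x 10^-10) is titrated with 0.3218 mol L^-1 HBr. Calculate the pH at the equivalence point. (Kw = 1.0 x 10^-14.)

n(C6H5NH2) = 0.2515 x 0.03704 = 0.009316 mol; V(HBr) at equivalence = 0.009316/0.3218 = 0.02895 L.
At equivalence the base is fully converted to C6H5NH3+; total volume = 0.06599 L, so [C6H5NH3+] = 0.009316/0.06599 = 0.1412 M.
Ka(C6H5NH3+) = Kw/Kb = 1.0e-14 / 4.3 x 10^-10 = 2.33e-5.
[H^+] = sqrt(Ka x [C6H5NH3+]) = sqrt(2.33e-5 x 0.1412) = 0.00181 M.
pH = -log(0.00181) = 2.74.

2.74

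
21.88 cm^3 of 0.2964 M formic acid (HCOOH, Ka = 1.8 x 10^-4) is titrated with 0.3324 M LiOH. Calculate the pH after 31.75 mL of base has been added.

n(acid) = 0.2964 x 0.02188 = 0.006485 mol; n(LiOH) added = 0.3324 x 0.03175 = 0.01055 mol.
Base is in excess by 0.01055 - 0.006485 = 0.004068 mol in a total volume of 0.05363 L.
[OH^-] = 0.004068/0.05363 = 0.07586 M, so pOH = 1.12 and pH = 14.00 - 1.12 = 12.88.

12.88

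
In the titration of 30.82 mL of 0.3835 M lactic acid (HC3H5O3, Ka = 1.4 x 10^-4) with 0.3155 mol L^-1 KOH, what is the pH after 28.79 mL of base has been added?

4.37

Initial n(HC3H5O3) = 0.3835 x 0.03082 = 0.01182 mol.
n(KOH) added = 0.3155 x 0.02879 = 0.009083 mol, converting that many moles of HC3H5O3 to C3H5O3-.
Remaining n(HC3H5O3) = 0.002736 mol; n(C3H5O3-) = 0.009083 mol.
By Henderson-Hasselbalch, pH = pKa + log([A^-]/[HA]) = 3.85 + log(0.009083/0.002736) = 3.85 + (+0.52) = 4.37.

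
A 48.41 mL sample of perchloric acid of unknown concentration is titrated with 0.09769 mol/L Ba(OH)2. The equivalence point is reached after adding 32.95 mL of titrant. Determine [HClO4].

n(Ba(OH)2) delivered = 0.09769 x 0.03295 = 0.003219 mol.
The reaction is 2 HClO4 + 1 Ba(OH)2, so n(HClO4) = 0.003219 x 2/1 = 0.006438 mol.
[HClO4] = 0.006438 mol / 0.04841 L = 0.133 M.

0.133 M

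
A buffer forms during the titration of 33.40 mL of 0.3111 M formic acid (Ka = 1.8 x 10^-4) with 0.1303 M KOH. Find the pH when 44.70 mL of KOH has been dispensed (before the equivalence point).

3.85

Initial n(HCOOH) = 0.3111 x 0.03340 = 0.01039 mol.
n(KOH) added = 0.1303 x 0.04470 = 0.005824 mol, converting that many moles of HCOOH to HCOO-.
Remaining n(HCOOH) = 0.004566 mol; n(HCOO-) = 0.005824 mol.
By Henderson-Hasselbalch, pH = pKa + log([A^-]/[HA]) = 3.74 + log(0.005824/0.004566) = 3.74 + (+0.11) = 3.85.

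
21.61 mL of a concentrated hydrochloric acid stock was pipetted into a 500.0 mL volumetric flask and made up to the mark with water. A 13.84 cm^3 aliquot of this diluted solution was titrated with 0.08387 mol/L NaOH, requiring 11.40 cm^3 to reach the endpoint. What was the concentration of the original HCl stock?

1.60 M

n(NaOH) = 0.08387 x 0.01140 = 0.0009561 mol.
n(HCl) in the aliquot = 0.0009561 mol.
[diluted HCl] = 0.0009561 / 0.01384 = 0.06908 M.
Dilution factor = 500.0/21.61 = 23.14, so [stock] = 0.06908 x 23.14 = 1.60 M.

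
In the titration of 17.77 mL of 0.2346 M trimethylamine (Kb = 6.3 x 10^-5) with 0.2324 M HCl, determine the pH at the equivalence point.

n((CH3)3N) = 0.2346 x 0.01777 = 0.004169 mol; V(HCl) at equivalence = 0.004169/0.2324 = 0.01794 L.
At equivalence the base is fully converted to (CH3)3NH+; total volume = 0.03571 L, so [(CH3)3NH+] = 0.004169/0.03571 = 0.1167 M.
Ka((CH3)3NH+) = Kw/Kb = 1.0e-14 / 6.3 x 10^-5 = 1.59e-10.
[H^+] = sqrt(Ka x [(CH3)3NH+]) = sqrt(1.59e-10 x 0.1167) = 4.30e-6 M.
pH = -log(4.30e-6) = 5.37.

5.37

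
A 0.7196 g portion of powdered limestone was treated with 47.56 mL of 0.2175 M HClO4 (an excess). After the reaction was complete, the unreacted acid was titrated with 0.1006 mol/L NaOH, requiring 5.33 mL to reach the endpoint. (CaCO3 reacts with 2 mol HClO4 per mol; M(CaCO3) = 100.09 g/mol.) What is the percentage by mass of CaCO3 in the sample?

68.2%

Total n(HClO4) added = 0.2175 x 0.04756 = 0.01034 mol.
n(NaOH) used = 0.1006 x 0.005330 = 0.0005362 mol, which equals the excess n(HClO4).
So n(HClO4) consumed by the sample = 0.01034 - 0.0005362 = 0.009808 mol.
n(CaCO3) = 0.009808 / 2 = 0.004904 mol.
mass CaCO3 = 0.004904 x 100.09 = 0.4908 g, so %CaCO3 = 0.4908/0.7196 x 100 = 68.2%.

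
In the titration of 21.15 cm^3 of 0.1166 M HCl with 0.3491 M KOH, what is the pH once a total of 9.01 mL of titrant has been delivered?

12.35

n(acid) = 0.1166 x 0.02115 = 0.002466 mol; n(KOH) added = 0.3491 x 0.009010 = 0.003145 mol.
Base is in excess by 0.003145 - 0.002466 = 0.0006793 mol in a total volume of 0.03016 L.
[OH^-] = 0.0006793/0.03016 = 0.02252 M, so pOH = 1.65 and pH = 14.00 - 1.65 = 12.35.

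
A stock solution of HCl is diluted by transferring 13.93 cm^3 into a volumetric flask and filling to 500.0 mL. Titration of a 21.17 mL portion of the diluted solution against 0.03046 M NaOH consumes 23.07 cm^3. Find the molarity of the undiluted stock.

n(NaOH) = 0.03046 x 0.02307 = 0.0007027 mol.
n(HCl) in the aliquot = 0.0007027 mol.
[diluted HCl] = 0.0007027 / 0.02117 = 0.03319 M.
Dilution factor = 500.0/13.93 = 35.89, so [stock] = 0.03319 x 35.89 = 1.19 M.

1.19 M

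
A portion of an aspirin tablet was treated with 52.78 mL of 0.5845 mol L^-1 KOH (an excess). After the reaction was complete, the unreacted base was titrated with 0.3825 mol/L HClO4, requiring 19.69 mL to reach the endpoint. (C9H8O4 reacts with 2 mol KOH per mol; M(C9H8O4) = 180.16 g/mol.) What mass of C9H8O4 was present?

Total n(KOH) added = 0.5845 x 0.05278 = 0.03085 mol.
n(HClO4) used = 0.3825 x 0.01969 = 0.007531 mol, which equals the excess n(KOH).
So n(KOH) consumed by the sample = 0.03085 - 0.007531 = 0.02332 mol.
n(C9H8O4) = 0.02332 / 2 = 0.01166 mol.
mass = 0.01166 mol x 180.16 g/mol = 2.10 g.

2.10 g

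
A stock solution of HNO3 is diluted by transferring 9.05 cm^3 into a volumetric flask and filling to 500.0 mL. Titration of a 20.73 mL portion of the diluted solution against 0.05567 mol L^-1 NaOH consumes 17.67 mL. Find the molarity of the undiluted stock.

2.62 M

n(NaOH) = 0.05567 x 0.01767 = 0.0009837 mol.
n(HNO3) in the aliquot = 0.0009837 mol.
[diluted HNO3] = 0.0009837 / 0.02073 = 0.04745 M.
Dilution factor = 500.0/9.050 = 55.25, so [stock] = 0.04745 x 55.25 = 2.62 M.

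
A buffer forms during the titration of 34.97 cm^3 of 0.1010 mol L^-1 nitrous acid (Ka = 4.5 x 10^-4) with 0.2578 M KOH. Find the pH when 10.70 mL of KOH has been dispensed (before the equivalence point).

Initial n(HNO2) = 0.1010 x 0.03497 = 0.003532 mol.
n(KOH) added = 0.2578 x 0.01070 = 0.002758 mol, converting that many moles of HNO2 to NO2-.
Remaining n(HNO2) = 0.0007735 mol; n(NO2-) = 0.002758 mol.
By Henderson-Hasselbalch, pH = pKa + log([A^-]/[HA]) = 3.35 + log(0.002758/0.0007735) = 3.35 + (+0.55) = 3.90.

3.90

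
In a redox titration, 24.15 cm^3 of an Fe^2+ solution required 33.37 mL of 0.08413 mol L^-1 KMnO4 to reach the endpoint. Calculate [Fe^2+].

n(KMnO4) = 0.08413 x 0.03337 = 0.002807 mol.
From the balanced equation, 1 mol KMnO4 reacts with 5 mol Fe^2+, so n(Fe^2+) = 0.002807 x 5/1 = 0.01404 mol.
[Fe^2+] = 0.01404 / 0.02415 L = 0.581 M.

0.581 M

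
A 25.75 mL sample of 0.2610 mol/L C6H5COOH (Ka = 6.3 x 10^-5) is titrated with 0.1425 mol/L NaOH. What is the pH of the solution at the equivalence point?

8.58

n(C6H5COOH) = 0.2610 x 0.02575 = 0.006721 mol; V(NaOH) at equivalence = 0.006721/0.1425 = 0.04716 L.
At equivalence all the acid is converted to C6H5COO-; total volume = 0.02575 + 0.04716 = 0.07291 L, so [C6H5COO-] = 0.006721/0.07291 = 0.09217 M.
Kb = Kw/Ka = 1.0e-14 / 6.3 x 10^-5 = 1.59e-10.
[OH^-] = sqrt(Kb x [C6H5COO-]) = sqrt(1.59e-10 x 0.09217) = 3.83e-6 M.
pOH = 5.42, so pH = 14.00 - 5.42 = 8.58.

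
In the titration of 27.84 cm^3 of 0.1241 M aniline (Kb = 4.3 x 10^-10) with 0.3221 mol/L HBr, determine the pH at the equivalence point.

2.84

n(C6H5NH2) = 0.1241 x 0.02784 = 0.003455 mol; V(HBr) at equivalence = 0.003455/0.3221 = 0.01073 L.
At equivalence the base is fully converted to C6H5NH3+; total volume = 0.03857 L, so [C6H5NH3+] = 0.003455/0.03857 = 0.08958 M.
Ka(C6H5NH3+) = Kw/Kb = 1.0e-14 / 4.3 x 10^-10 = 2.33e-5.
[H^+] = sqrt(Ka x [C6H5NH3+]) = sqrt(2.33e-5 x 0.08958) = 0.00144 M.
pH = -log(0.00144) = 2.84.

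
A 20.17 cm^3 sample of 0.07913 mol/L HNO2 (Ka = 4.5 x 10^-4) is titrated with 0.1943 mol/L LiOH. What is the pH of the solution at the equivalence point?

8.05

n(HNO2) = 0.07913 x 0.02017 = 0.001596 mol; V(LiOH) at equivalence = 0.001596/0.1943 = 0.008214 L.
At equivalence all the acid is converted to NO2-; total volume = 0.02017 + 0.008214 = 0.02838 L, so [NO2-] = 0.001596/0.02838 = 0.05623 M.
Kb = Kw/Ka = 1.0e-14 / 4.5 x 10^-4 = 2.22e-11.
[OH^-] = sqrt(Kb x [NO2-]) = sqrt(2.22e-11 x 0.05623) = 1.12e-6 M.
pOH = 5.95, so pH = 14.00 - 5.95 = 8.05.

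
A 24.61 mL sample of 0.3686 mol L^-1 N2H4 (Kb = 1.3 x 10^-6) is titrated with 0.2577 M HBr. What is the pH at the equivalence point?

4.47

n(N2H4) = 0.3686 x 0.02461 = 0.009071 mol; V(HBr) at equivalence = 0.009071/0.2577 = 0.03520 L.
At equivalence the base is fully converted to N2H5+; total volume = 0.05981 L, so [N2H5+] = 0.009071/0.05981 = 0.1517 M.
Ka(N2H5+) = Kw/Kb = 1.0e-14 / 1.3 x 10^-6 = 7.69e-9.
[H^+] = sqrt(Ka x [N2H5+]) = sqrt(7.69e-9 x 0.1517) = 3.42e-5 M.
pH = -log(3.42e-5) = 4.47.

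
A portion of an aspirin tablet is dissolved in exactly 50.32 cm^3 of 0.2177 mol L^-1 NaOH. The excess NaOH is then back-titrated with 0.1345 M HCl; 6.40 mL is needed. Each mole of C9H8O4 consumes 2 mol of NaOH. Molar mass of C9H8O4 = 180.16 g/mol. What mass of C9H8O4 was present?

0.909 g

Total n(NaOH) added = 0.2177 x 0.05032 = 0.01095 mol.
n(HCl) used = 0.1345 x 0.006400 = 0.0008608 mol, which equals the excess n(NaOH).
So n(NaOH) consumed by the sample = 0.01095 - 0.0008608 = 0.01009 mol.
n(C9H8O4) = 0.01009 / 2 = 0.005047 mol.
mass = 0.005047 mol x 180.16 g/mol = 0.909 g.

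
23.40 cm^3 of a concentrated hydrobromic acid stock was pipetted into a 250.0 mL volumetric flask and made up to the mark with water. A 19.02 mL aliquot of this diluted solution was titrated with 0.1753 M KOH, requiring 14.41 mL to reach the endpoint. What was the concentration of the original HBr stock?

n(KOH) = 0.1753 x 0.01441 = 0.002526 mol.
n(HBr) in the aliquot = 0.002526 mol.
[diluted HBr] = 0.002526 / 0.01902 = 0.1328 M.
Dilution factor = 250.0/23.40 = 10.68, so [stock] = 0.1328 x 10.68 = 1.42 M.

1.42 M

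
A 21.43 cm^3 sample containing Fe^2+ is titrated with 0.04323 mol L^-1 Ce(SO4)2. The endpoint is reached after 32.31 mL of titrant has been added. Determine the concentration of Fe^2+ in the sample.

n(Ce(SO4)2) = 0.04323 x 0.03231 = 0.001397 mol.
From the balanced equation, 1 mol Ce(SO4)2 reacts with 1 mol Fe^2+, so n(Fe^2+) = 0.001397 x 1/1 = 0.001397 mol.
[Fe^2+] = 0.001397 / 0.02143 L = 0.0652 M.

0.0652 M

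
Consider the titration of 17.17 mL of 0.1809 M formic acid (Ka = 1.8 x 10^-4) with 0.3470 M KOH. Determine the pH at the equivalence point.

8.41

n(HCOOH) = 0.1809 x 0.01717 = 0.003106 mol; V(KOH) at equivalence = 0.003106/0.3470 = 0.008951 L.
At equivalence all the acid is converted to HCOO-; total volume = 0.01717 + 0.008951 = 0.02612 L, so [HCOO-] = 0.003106/0.02612 = 0.1189 M.
Kb = Kw/Ka = 1.0e-14 / 1.8 x 10^-4 = 5.56e-11.
[OH^-] = sqrt(Kb x [HCOO-]) = sqrt(5.56e-11 x 0.1189) = 2.57e-6 M.
pOH = 5.59, so pH = 14.00 - 5.59 = 8.41.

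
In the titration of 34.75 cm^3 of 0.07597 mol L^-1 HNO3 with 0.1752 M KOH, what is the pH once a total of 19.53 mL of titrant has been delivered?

12.16

n(acid) = 0.07597 x 0.03475 = 0.002640 mol; n(KOH) added = 0.1752 x 0.01953 = 0.003422 mol.
Base is in excess by 0.003422 - 0.002640 = 0.0007817 mol in a total volume of 0.05428 L.
[OH^-] = 0.0007817/0.05428 = 0.01440 M, so pOH = 1.84 and pH = 14.00 - 1.84 = 12.16.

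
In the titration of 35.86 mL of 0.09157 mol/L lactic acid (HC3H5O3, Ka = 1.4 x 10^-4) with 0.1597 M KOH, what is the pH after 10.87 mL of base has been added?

3.90

Initial n(HC3H5O3) = 0.09157 x 0.03586 = 0.003284 mol.
n(KOH) added = 0.1597 x 0.01087 = 0.001736 mol, converting that many moles of HC3H5O3 to C3H5O3-.
Remaining n(HC3H5O3) = 0.001548 mol; n(C3H5O3-) = 0.001736 mol.
By Henderson-Hasselbalch, pH = pKa + log([A^-]/[HA]) = 3.85 + log(0.001736/0.001548) = 3.85 + (+0.05) = 3.90.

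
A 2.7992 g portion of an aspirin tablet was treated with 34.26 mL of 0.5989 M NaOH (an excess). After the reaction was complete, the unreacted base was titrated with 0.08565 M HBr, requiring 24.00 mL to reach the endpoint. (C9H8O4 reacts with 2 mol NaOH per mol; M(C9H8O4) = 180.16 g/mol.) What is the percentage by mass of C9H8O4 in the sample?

59.4%

Total n(NaOH) added = 0.5989 x 0.03426 = 0.02052 mol.
n(HBr) used = 0.08565 x 0.02400 = 0.002056 mol, which equals the excess n(NaOH).
So n(NaOH) consumed by the sample = 0.02052 - 0.002056 = 0.01846 mol.
n(C9H8O4) = 0.01846 / 2 = 0.009231 mol.
mass C9H8O4 = 0.009231 x 180.16 = 1.663 g, so %C9H8O4 = 1.663/2.7992 x 100 = 59.4%.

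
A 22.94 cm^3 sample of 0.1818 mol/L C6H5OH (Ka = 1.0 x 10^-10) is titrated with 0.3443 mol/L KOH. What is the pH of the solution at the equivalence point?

n(C6H5OH) = 0.1818 x 0.02294 = 0.004170 mol; V(KOH) at equivalence = 0.004170/0.3443 = 0.01211 L.
At equivalence all the acid is converted to C6H5O-; total volume = 0.02294 + 0.01211 = 0.03505 L, so [C6H5O-] = 0.004170/0.03505 = 0.1190 M.
Kb = Kw/Ka = 1.0e-14 / 1.0 x 10^-10 = 0.000100.
[OH^-] = sqrt(Kb x [C6H5O-]) = sqrt(0.000100 x 0.1190) = 0.00345 M.
pOH = 2.46, so pH = 14.00 - 2.46 = 11.54.

11.54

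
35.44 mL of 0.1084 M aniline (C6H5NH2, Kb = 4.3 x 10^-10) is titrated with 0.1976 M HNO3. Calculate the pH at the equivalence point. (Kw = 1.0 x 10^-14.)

2.89

n(C6H5NH2) = 0.1084 x 0.03544 = 0.003842 mol; V(HNO3) at equivalence = 0.003842/0.1976 = 0.01944 L.
At equivalence the base is fully converted to C6H5NH3+; total volume = 0.05488 L, so [C6H5NH3+] = 0.003842/0.05488 = 0.07000 M.
Ka(C6H5NH3+) = Kw/Kb = 1.0e-14 / 4.3 x 10^-10 = 2.33e-5.
[H^+] = sqrt(Ka x [C6H5NH3+]) = sqrt(2.33e-5 x 0.07000) = 0.00128 M.
pH = -log(0.00128) = 2.89.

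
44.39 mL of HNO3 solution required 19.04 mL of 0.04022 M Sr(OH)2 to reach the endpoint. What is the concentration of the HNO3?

0.0345 M

n(Sr(OH)2) delivered = 0.04022 x 0.01904 = 0.0007658 mol.
The reaction is 2 HNO3 + 1 Sr(OH)2, so n(HNO3) = 0.0007658 x 2/1 = 0.001532 mol.
[HNO3] = 0.001532 mol / 0.04439 L = 0.0345 M.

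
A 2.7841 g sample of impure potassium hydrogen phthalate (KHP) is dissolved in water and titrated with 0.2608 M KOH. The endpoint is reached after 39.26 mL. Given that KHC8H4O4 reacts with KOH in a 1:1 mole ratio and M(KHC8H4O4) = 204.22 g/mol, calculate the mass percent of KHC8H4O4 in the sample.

n(KOH) = 0.2608 x 0.03926 = 0.01024 mol.
n(KHC8H4O4) = 0.01024 / 1 = 0.01024 mol.
mass of KHC8H4O4 = 0.01024 x 204.22 = 2.091 g.
% purity = 2.091 / 2.7841 x 100 = 75.1%.

75.1%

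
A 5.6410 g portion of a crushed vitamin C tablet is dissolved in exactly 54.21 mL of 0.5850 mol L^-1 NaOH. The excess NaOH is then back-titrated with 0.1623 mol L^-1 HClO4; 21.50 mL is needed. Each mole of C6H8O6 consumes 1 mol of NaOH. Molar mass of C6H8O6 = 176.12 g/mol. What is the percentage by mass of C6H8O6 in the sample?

Total n(NaOH) added = 0.5850 x 0.05421 = 0.03171 mol.
n(HClO4) used = 0.1623 x 0.02150 = 0.003489 mol, which equals the excess n(NaOH).
So n(NaOH) consumed by the sample = 0.03171 - 0.003489 = 0.02822 mol.
n(C6H8O6) = 0.02822 / 1 = 0.02822 mol.
mass C6H8O6 = 0.02822 x 176.12 = 4.971 g, so %C6H8O6 = 4.971/5.6410 x 100 = 88.1%.

88.1%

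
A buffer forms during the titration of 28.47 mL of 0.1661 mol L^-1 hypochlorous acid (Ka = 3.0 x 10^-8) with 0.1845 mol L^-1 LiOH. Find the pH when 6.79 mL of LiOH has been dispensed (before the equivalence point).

Initial n(HClO) = 0.1661 x 0.02847 = 0.004729 mol.
n(LiOH) added = 0.1845 x 0.006790 = 0.001253 mol, converting that many moles of HClO to ClO-.
Remaining n(HClO) = 0.003476 mol; n(ClO-) = 0.001253 mol.
By Henderson-Hasselbalch, pH = pKa + log([A^-]/[HA]) = 7.52 + log(0.001253/0.003476) = 7.52 + (-0.44) = 7.08.

7.08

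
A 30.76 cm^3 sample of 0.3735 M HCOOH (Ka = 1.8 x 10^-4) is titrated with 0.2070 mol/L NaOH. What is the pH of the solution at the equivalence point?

8.43

n(HCOOH) = 0.3735 x 0.03076 = 0.01149 mol; V(NaOH) at equivalence = 0.01149/0.2070 = 0.05550 L.
At equivalence all the acid is converted to HCOO-; total volume = 0.03076 + 0.05550 = 0.08626 L, so [HCOO-] = 0.01149/0.08626 = 0.1332 M.
Kb = Kw/Ka = 1.0e-14 / 1.8 x 10^-4 = 5.56e-11.
[OH^-] = sqrt(Kb x [HCOO-]) = sqrt(5.56e-11 x 0.1332) = 2.72e-6 M.
pOH = 5.57, so pH = 14.00 - 5.57 = 8.43.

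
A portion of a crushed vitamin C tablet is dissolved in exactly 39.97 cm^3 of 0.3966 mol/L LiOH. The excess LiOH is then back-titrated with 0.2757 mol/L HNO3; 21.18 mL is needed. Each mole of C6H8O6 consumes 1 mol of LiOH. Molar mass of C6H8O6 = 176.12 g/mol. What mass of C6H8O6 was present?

Total n(LiOH) added = 0.3966 x 0.03997 = 0.01585 mol.
n(HNO3) used = 0.2757 x 0.02118 = 0.005839 mol, which equals the excess n(LiOH).
So n(LiOH) consumed by the sample = 0.01585 - 0.005839 = 0.01001 mol.
n(C6H8O6) = 0.01001 / 1 = 0.01001 mol.
mass = 0.01001 mol x 176.12 g/mol = 1.76 g.

1.76 g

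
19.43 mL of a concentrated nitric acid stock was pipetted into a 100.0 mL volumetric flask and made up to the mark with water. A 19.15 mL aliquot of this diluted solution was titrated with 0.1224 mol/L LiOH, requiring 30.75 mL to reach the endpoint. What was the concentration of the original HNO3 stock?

1.01 M

n(LiOH) = 0.1224 x 0.03075 = 0.003764 mol.
n(HNO3) in the aliquot = 0.003764 mol.
[diluted HNO3] = 0.003764 / 0.01915 = 0.1965 M.
Dilution factor = 100.0/19.43 = 5.147, so [stock] = 0.1965 x 5.147 = 1.01 M.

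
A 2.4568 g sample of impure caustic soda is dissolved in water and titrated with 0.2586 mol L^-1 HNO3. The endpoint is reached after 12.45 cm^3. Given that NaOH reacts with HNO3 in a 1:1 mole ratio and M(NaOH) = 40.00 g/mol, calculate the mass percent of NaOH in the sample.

5.24%

n(HNO3) = 0.2586 x 0.01245 = 0.003220 mol.
n(NaOH) = 0.003220 / 1 = 0.003220 mol.
mass of NaOH = 0.003220 x 40.00 = 0.1288 g.
% purity = 0.1288 / 2.4568 x 100 = 5.24%.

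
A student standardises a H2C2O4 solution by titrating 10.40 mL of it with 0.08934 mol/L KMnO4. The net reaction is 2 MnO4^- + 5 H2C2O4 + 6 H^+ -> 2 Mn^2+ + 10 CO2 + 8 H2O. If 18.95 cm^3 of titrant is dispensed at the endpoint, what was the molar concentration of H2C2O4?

0.407 M

n(KMnO4) = 0.08934 x 0.01895 = 0.001693 mol.
From the balanced equation, 2 mol KMnO4 reacts with 5 mol H2C2O4, so n(H2C2O4) = 0.001693 x 5/2 = 0.004232 mol.
[H2C2O4] = 0.004232 / 0.01040 L = 0.407 M.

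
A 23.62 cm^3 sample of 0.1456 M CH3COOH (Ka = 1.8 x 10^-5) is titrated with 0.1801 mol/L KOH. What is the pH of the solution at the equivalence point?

n(CH3COOH) = 0.1456 x 0.02362 = 0.003439 mol; V(KOH) at equivalence = 0.003439/0.1801 = 0.01910 L.
At equivalence all the acid is converted to CH3COO-; total volume = 0.02362 + 0.01910 = 0.04272 L, so [CH3COO-] = 0.003439/0.04272 = 0.08051 M.
Kb = Kw/Ka = 1.0e-14 / 1.8 x 10^-5 = 5.56e-10.
[OH^-] = sqrt(Kb x [CH3COO-]) = sqrt(5.56e-10 x 0.08051) = 6.69e-6 M.
pOH = 5.17, so pH = 14.00 - 5.17 = 8.83.

8.83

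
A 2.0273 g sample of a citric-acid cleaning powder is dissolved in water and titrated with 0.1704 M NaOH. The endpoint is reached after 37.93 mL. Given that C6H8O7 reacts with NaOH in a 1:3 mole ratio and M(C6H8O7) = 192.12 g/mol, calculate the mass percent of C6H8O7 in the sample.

n(NaOH) = 0.1704 x 0.03793 = 0.006463 mol.
n(C6H8O7) = 0.006463 / 3 = 0.002154 mol.
mass of C6H8O7 = 0.002154 x 192.12 = 0.4139 g.
% purity = 0.4139 / 2.0273 x 100 = 20.4%.

20.4%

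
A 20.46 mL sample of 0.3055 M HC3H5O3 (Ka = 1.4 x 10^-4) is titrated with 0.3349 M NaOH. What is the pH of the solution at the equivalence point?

n(HC3H5O3) = 0.3055 x 0.02046 = 0.006251 mol; V(NaOH) at equivalence = 0.006251/0.3349 = 0.01866 L.
At equivalence all the acid is converted to C3H5O3-; total volume = 0.02046 + 0.01866 = 0.03912 L, so [C3H5O3-] = 0.006251/0.03912 = 0.1598 M.
Kb = Kw/Ka = 1.0e-14 / 1.4 x 10^-4 = 7.14e-11.
[OH^-] = sqrt(Kb x [C3H5O3-]) = sqrt(7.14e-11 x 0.1598) = 3.38e-6 M.
pOH = 5.47, so pH = 14.00 - 5.47 = 8.53.

8.53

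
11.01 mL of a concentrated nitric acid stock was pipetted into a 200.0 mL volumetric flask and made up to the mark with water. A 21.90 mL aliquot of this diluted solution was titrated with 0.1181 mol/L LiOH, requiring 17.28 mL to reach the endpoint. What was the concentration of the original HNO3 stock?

1.69 M

n(LiOH) = 0.1181 x 0.01728 = 0.002041 mol.
n(HNO3) in the aliquot = 0.002041 mol.
[diluted HNO3] = 0.002041 / 0.02190 = 0.09319 M.
Dilution factor = 200.0/11.01 = 18.17, so [stock] = 0.09319 x 18.17 = 1.69 M.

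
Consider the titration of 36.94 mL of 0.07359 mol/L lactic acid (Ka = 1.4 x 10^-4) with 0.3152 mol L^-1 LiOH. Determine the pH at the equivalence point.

8.31

n(HC3H5O3) = 0.07359 x 0.03694 = 0.002718 mol; V(LiOH) at equivalence = 0.002718/0.3152 = 0.008624 L.
At equivalence all the acid is converted to C3H5O3-; total volume = 0.03694 + 0.008624 = 0.04556 L, so [C3H5O3-] = 0.002718/0.04556 = 0.05966 M.
Kb = Kw/Ka = 1.0e-14 / 1.4 x 10^-4 = 7.14e-11.
[OH^-] = sqrt(Kb x [C3H5O3-]) = sqrt(7.14e-11 x 0.05966) = 2.06e-6 M.
pOH = 5.69, so pH = 14.00 - 5.69 = 8.31.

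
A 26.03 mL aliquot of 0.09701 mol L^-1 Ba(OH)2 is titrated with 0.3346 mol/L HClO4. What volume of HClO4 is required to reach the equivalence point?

n(Ba(OH)2) = 0.09701 mol/L x 0.02603 L = 0.002525 mol.
The neutralisation is 1 Ba(OH)2 : 2 HClO4, so n(HClO4) = 0.002525 x 2/1 = 0.005050 mol.
V(HClO4) = 0.005050 / 0.3346 = 0.01509 L = 15.1 mL.

15.1 mL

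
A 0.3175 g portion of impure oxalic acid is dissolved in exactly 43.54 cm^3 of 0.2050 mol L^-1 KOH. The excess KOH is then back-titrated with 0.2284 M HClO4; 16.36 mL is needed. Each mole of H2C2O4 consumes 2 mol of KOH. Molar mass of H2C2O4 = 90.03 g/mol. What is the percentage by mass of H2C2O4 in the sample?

Total n(KOH) added = 0.2050 x 0.04354 = 0.008926 mol.
n(HClO4) used = 0.2284 x 0.01636 = 0.003737 mol, which equals the excess n(KOH).
So n(KOH) consumed by the sample = 0.008926 - 0.003737 = 0.005189 mol.
n(H2C2O4) = 0.005189 / 2 = 0.002595 mol.
mass H2C2O4 = 0.002595 x 90.03 = 0.2336 g, so %H2C2O4 = 0.2336/0.3175 x 100 = 73.6%.

73.6%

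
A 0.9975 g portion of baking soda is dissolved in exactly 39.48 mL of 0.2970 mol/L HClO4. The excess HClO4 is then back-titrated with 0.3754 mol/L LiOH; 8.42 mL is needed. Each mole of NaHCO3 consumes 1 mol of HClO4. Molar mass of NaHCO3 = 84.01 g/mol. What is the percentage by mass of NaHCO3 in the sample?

72.1%

Total n(HClO4) added = 0.2970 x 0.03948 = 0.01173 mol.
n(LiOH) used = 0.3754 x 0.008420 = 0.003161 mol, which equals the excess n(HClO4).
So n(HClO4) consumed by the sample = 0.01173 - 0.003161 = 0.008565 mol.
n(NaHCO3) = 0.008565 / 1 = 0.008565 mol.
mass NaHCO3 = 0.008565 x 84.01 = 0.7195 g, so %NaHCO3 = 0.7195/0.9975 x 100 = 72.1%.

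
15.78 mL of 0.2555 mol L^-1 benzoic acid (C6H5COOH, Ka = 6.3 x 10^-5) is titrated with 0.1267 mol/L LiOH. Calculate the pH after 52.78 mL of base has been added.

n(acid) = 0.2555 x 0.01578 = 0.004032 mol; n(LiOH) added = 0.1267 x 0.05278 = 0.006687 mol.
Base is in excess by 0.006687 - 0.004032 = 0.002655 mol in a total volume of 0.06856 L.
[OH^-] = 0.002655/0.06856 = 0.03873 M, so pOH = 1.41 and pH = 14.00 - 1.41 = 12.59.

12.59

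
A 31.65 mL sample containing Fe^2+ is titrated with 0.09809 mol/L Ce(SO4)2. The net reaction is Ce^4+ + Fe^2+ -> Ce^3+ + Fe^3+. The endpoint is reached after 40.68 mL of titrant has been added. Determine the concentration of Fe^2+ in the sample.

0.126 M

n(Ce(SO4)2) = 0.09809 x 0.04068 = 0.003990 mol.
From the balanced equation, 1 mol Ce(SO4)2 reacts with 1 mol Fe^2+, so n(Fe^2+) = 0.003990 x 1/1 = 0.003990 mol.
[Fe^2+] = 0.003990 / 0.03165 L = 0.126 M.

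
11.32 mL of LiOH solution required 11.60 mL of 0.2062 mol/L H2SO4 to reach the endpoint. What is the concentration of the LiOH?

n(H2SO4) delivered = 0.2062 x 0.01160 = 0.002392 mol.
The reaction is 2 LiOH + 1 H2SO4, so n(LiOH) = 0.002392 x 2/1 = 0.004784 mol.
[LiOH] = 0.004784 mol / 0.01132 L = 0.423 M.

0.423 M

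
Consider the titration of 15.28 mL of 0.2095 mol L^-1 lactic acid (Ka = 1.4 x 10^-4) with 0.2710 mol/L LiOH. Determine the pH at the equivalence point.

8.46

n(HC3H5O3) = 0.2095 x 0.01528 = 0.003201 mol; V(LiOH) at equivalence = 0.003201/0.2710 = 0.01181 L.
At equivalence all the acid is converted to C3H5O3-; total volume = 0.01528 + 0.01181 = 0.02709 L, so [C3H5O3-] = 0.003201/0.02709 = 0.1182 M.
Kb = Kw/Ka = 1.0e-14 / 1.4 x 10^-4 = 7.14e-11.
[OH^-] = sqrt(Kb x [C3H5O3-]) = sqrt(7.14e-11 x 0.1182) = 2.91e-6 M.
pOH = 5.54, so pH = 14.00 - 5.54 = 8.46.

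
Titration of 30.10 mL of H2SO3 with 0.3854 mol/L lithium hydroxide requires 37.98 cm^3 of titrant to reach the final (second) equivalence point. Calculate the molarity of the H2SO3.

0.243 M

n(LiOH) = 0.3854 x 0.03798 = 0.01464 mol.
At the final (second) equivalence point, 2 mol OH^- react per mol H2SO3, so n(H2SO3) = 0.01464 / 2 = 0.007319 mol.
[H2SO3] = 0.007319 / 0.03010 L = 0.243 M.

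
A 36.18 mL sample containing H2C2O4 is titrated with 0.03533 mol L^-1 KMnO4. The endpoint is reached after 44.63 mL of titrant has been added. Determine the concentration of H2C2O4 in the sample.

0.109 M

n(KMnO4) = 0.03533 x 0.04463 = 0.001577 mol.
From the balanced equation, 2 mol KMnO4 reacts with 5 mol H2C2O4, so n(H2C2O4) = 0.001577 x 5/2 = 0.003942 mol.
[H2C2O4] = 0.003942 / 0.03618 L = 0.109 M.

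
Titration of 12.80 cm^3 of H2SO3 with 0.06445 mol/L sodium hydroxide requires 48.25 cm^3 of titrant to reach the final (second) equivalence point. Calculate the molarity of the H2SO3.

n(NaOH) = 0.06445 x 0.04825 = 0.003110 mol.
At the final (second) equivalence point, 2 mol OH^- react per mol H2SO3, so n(H2SO3) = 0.003110 / 2 = 0.001555 mol.
[H2SO3] = 0.001555 / 0.01280 L = 0.121 M.

0.121 M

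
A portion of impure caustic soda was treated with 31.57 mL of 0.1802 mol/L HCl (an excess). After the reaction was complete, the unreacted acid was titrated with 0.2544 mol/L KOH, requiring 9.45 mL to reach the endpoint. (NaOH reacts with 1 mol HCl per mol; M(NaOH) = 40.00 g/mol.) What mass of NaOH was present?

0.131 g

Total n(HCl) added = 0.1802 x 0.03157 = 0.005689 mol.
n(KOH) used = 0.2544 x 0.009450 = 0.002404 mol, which equals the excess n(HCl).
So n(HCl) consumed by the sample = 0.005689 - 0.002404 = 0.003285 mol.
n(NaOH) = 0.003285 / 1 = 0.003285 mol.
mass = 0.003285 mol x 40.00 g/mol = 0.131 g.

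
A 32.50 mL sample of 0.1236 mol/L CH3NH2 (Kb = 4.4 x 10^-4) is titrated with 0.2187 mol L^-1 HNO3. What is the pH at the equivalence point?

n(CH3NH2) = 0.1236 x 0.03250 = 0.004017 mol; V(HNO3) at equivalence = 0.004017/0.2187 = 0.01837 L.
At equivalence the base is fully converted to CH3NH3+; total volume = 0.05087 L, so [CH3NH3+] = 0.004017/0.05087 = 0.07897 M.
Ka(CH3NH3+) = Kw/Kb = 1.0e-14 / 4.4 x 10^-4 = 2.27e-11.
[H^+] = sqrt(Ka x [CH3NH3+]) = sqrt(2.27e-11 x 0.07897) = 1.34e-6 M.
pH = -log(1.34e-6) = 5.87.

5.87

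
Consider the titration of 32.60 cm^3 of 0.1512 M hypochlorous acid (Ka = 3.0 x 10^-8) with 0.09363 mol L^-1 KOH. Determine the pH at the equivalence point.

10.14

n(HClO) = 0.1512 x 0.03260 = 0.004929 mol; V(KOH) at equivalence = 0.004929/0.09363 = 0.05264 L.
At equivalence all the acid is converted to ClO-; total volume = 0.03260 + 0.05264 = 0.08524 L, so [ClO-] = 0.004929/0.08524 = 0.05782 M.
Kb = Kw/Ka = 1.0e-14 / 3.0 x 10^-8 = 3.33e-7.
[OH^-] = sqrt(Kb x [ClO-]) = sqrt(3.33e-7 x 0.05782) = 0.000139 M.
pOH = 3.86, so pH = 14.00 - 3.86 = 10.14.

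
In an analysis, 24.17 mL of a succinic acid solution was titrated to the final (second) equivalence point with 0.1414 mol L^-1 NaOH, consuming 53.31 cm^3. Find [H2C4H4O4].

n(NaOH) = 0.1414 x 0.05331 = 0.007538 mol.
At the final (second) equivalence point, 2 mol OH^- react per mol H2C4H4O4, so n(H2C4H4O4) = 0.007538 / 2 = 0.003769 mol.
[H2C4H4O4] = 0.003769 / 0.02417 L = 0.156 M.

0.156 M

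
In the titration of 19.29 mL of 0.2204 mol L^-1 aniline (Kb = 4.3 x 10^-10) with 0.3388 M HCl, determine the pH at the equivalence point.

2.75

n(C6H5NH2) = 0.2204 x 0.01929 = 0.004252 mol; V(HCl) at equivalence = 0.004252/0.3388 = 0.01255 L.
At equivalence the base is fully converted to C6H5NH3+; total volume = 0.03184 L, so [C6H5NH3+] = 0.004252/0.03184 = 0.1335 M.
Ka(C6H5NH3+) = Kw/Kb = 1.0e-14 / 4.3 x 10^-10 = 2.33e-5.
[H^+] = sqrt(Ka x [C6H5NH3+]) = sqrt(2.33e-5 x 0.1335) = 0.00176 M.
pH = -log(0.00176) = 2.75.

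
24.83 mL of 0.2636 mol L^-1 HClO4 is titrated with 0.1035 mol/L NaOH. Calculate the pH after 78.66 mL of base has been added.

n(acid) = 0.2636 x 0.02483 = 0.006545 mol; n(NaOH) added = 0.1035 x 0.07866 = 0.008141 mol.
Base is in excess by 0.008141 - 0.006545 = 0.001596 mol in a total volume of 0.1035 L.
[OH^-] = 0.001596/0.1035 = 0.01542 M, so pOH = 1.81 and pH = 14.00 - 1.81 = 12.19.

12.19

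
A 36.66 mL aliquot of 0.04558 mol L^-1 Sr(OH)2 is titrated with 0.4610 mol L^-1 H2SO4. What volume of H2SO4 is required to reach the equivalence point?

n(Sr(OH)2) = 0.04558 mol/L x 0.03666 L = 0.001671 mol.
At equivalence n(H2SO4) = n(Sr(OH)2) = 0.001671 mol.
V(H2SO4) = 0.001671 / 0.4610 = 0.003625 L = 3.62 mL.

3.62 mL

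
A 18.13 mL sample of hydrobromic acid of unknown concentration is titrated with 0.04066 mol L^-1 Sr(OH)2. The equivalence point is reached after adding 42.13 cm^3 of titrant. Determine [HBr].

n(Sr(OH)2) delivered = 0.04066 x 0.04213 = 0.001713 mol.
The reaction is 2 HBr + 1 Sr(OH)2, so n(HBr) = 0.001713 x 2/1 = 0.003426 mol.
[HBr] = 0.003426 mol / 0.01813 L = 0.189 M.

0.189 M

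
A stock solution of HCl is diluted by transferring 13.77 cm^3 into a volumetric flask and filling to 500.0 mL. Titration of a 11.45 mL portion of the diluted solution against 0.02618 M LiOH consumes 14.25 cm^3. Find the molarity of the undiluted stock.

n(LiOH) = 0.02618 x 0.01425 = 0.0003731 mol.
n(HCl) in the aliquot = 0.0003731 mol.
[diluted HCl] = 0.0003731 / 0.01145 = 0.03258 M.
Dilution factor = 500.0/13.77 = 36.31, so [stock] = 0.03258 x 36.31 = 1.18 M.

1.18 M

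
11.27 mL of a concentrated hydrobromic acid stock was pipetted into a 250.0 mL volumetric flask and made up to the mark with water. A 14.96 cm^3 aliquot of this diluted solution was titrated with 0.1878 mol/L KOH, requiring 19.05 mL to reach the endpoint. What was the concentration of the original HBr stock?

5.30 M

n(KOH) = 0.1878 x 0.01905 = 0.003578 mol.
n(HBr) in the aliquot = 0.003578 mol.
[diluted HBr] = 0.003578 / 0.01496 = 0.2391 M.
Dilution factor = 250.0/11.27 = 22.18, so [stock] = 0.2391 x 22.18 = 5.30 M.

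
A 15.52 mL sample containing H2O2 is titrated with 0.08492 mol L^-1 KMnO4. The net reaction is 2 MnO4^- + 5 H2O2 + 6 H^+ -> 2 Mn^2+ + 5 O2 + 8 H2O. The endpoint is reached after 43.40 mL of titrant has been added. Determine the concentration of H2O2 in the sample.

n(KMnO4) = 0.08492 x 0.04340 = 0.003686 mol.
From the balanced equation, 2 mol KMnO4 reacts with 5 mol H2O2, so n(H2O2) = 0.003686 x 5/2 = 0.009214 mol.
[H2O2] = 0.009214 / 0.01552 L = 0.594 M.

0.594 M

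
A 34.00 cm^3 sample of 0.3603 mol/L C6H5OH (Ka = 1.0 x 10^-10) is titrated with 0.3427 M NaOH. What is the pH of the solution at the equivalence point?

11.62

n(C6H5OH) = 0.3603 x 0.03400 = 0.01225 mol; V(NaOH) at equivalence = 0.01225/0.3427 = 0.03575 L.
At equivalence all the acid is converted to C6H5O-; total volume = 0.03400 + 0.03575 = 0.06975 L, so [C6H5O-] = 0.01225/0.06975 = 0.1756 M.
Kb = Kw/Ka = 1.0e-14 / 1.0 x 10^-10 = 0.000100.
[OH^-] = sqrt(Kb x [C6H5O-]) = sqrt(0.000100 x 0.1756) = 0.00419 M.
pOH = 2.38, so pH = 14.00 - 2.38 = 11.62.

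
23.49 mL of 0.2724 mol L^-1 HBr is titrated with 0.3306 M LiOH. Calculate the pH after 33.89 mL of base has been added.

n(acid) = 0.2724 x 0.02349 = 0.006399 mol; n(LiOH) added = 0.3306 x 0.03389 = 0.01120 mol.
Base is in excess by 0.01120 - 0.006399 = 0.004805 mol in a total volume of 0.05738 L.
[OH^-] = 0.004805/0.05738 = 0.08375 M, so pOH = 1.08 and pH = 14.00 - 1.08 = 12.92.

12.92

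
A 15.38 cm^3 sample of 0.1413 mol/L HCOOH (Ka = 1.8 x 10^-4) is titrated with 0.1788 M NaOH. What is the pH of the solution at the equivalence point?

n(HCOOH) = 0.1413 x 0.01538 = 0.002173 mol; V(NaOH) at equivalence = 0.002173/0.1788 = 0.01215 L.
At equivalence all the acid is converted to HCOO-; total volume = 0.01538 + 0.01215 = 0.02753 L, so [HCOO-] = 0.002173/0.02753 = 0.07893 M.
Kb = Kw/Ka = 1.0e-14 / 1.8 x 10^-4 = 5.56e-11.
[OH^-] = sqrt(Kb x [HCOO-]) = sqrt(5.56e-11 x 0.07893) = 2.09e-6 M.
pOH = 5.68, so pH = 14.00 - 5.68 = 8.32.

8.32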